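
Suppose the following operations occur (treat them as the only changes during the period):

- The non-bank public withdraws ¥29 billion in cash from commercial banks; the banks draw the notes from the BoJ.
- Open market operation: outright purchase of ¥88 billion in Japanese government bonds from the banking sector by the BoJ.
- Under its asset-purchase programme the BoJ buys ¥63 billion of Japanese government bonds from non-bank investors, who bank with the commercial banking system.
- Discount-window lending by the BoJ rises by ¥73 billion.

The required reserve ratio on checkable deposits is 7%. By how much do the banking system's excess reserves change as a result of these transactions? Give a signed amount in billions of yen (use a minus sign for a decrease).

Currency withdrawal ¥29 billion: reserves −¥29B, deposits −¥29B.
OMO purchase (from banks) ¥88 billion: reserves +¥88B, deposits 0.
Asset purchase (from non-banks) ¥63 billion: reserves +¥63B, deposits +¥63B.
Discount-window loan ¥73 billion: reserves +¥73B, deposits 0.
Totals: Δreserves = +¥195B, Δdeposits = +¥34B.
Δrequired reserves = 7% × +¥34B = +¥2.38B.
Δexcess reserves = Δreserves − Δrequired = +¥195B − (+¥2.38B) = +¥192.62 billion.

+¥192.62 billion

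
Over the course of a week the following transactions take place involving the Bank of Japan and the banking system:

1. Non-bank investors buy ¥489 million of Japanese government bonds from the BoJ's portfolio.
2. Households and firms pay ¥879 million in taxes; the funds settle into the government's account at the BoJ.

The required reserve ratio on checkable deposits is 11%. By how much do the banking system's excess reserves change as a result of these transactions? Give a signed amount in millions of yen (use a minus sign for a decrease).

-¥1217.52 million

Asset sale (to non-banks) ¥489 million: reserves −¥489M, deposits −¥489M.
Government account inflow ¥879 million: reserves −¥879M, deposits −¥879M.
Totals: Δreserves = −¥1368M, Δdeposits = −¥1368M.
Δrequired reserves = 11% × −¥1368M = −¥150.48M.
Δexcess reserves = Δreserves − Δrequired = −¥1368M − (−¥150.48M) = -¥1217.52 million.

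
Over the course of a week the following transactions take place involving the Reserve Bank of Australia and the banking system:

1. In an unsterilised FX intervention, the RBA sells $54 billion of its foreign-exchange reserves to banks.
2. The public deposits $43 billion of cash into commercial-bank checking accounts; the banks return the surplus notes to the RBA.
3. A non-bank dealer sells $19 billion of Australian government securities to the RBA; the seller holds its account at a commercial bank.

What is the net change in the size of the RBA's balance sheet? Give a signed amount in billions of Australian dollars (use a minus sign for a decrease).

FX sale $54 billion: an RBA asset is shed → −$54B.
Currency deposit $43 billion: only the composition of liabilities changes → 0.
Asset purchase (from non-banks) $19 billion: an RBA asset is acquired → +$19B.
Net: −54 + 0 + 19 = -$35 billion.

-$35 billion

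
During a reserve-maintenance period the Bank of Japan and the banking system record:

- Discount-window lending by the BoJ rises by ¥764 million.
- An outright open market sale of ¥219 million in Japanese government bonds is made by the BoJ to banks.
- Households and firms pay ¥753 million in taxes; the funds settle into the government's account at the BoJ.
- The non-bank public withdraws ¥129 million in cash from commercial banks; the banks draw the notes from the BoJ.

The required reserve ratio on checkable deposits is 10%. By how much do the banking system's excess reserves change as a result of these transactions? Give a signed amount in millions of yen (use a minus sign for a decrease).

Discount-window loan ¥764 million: reserves +¥764M, deposits 0.
OMO sale (to banks) ¥219 million: reserves −¥219M, deposits 0.
Government account inflow ¥753 million: reserves −¥753M, deposits −¥753M.
Currency withdrawal ¥129 million: reserves −¥129M, deposits −¥129M.
Totals: Δreserves = −¥337M, Δdeposits = −¥882M.
Δrequired reserves = 10% × −¥882M = −¥88.2M.
Δexcess reserves = Δreserves − Δrequired = −¥337M − (−¥88.2M) = -¥248.8 million.

-¥248.8 million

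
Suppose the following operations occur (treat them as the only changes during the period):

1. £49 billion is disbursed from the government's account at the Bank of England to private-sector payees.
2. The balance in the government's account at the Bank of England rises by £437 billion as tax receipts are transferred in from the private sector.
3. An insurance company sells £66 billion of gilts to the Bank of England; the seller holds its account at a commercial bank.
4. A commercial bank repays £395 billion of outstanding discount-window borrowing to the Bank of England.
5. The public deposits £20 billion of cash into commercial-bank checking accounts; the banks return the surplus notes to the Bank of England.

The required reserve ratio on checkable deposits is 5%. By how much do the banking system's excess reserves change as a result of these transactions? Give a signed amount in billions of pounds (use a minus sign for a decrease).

-£681.9 billion

Government spending £49 billion: reserves +£49B, deposits +£49B.
Government account inflow £437 billion: reserves −£437B, deposits −£437B.
Asset purchase (from non-banks) £66 billion: reserves +£66B, deposits +£66B.
Discount-window repayment £395 billion: reserves −£395B, deposits 0.
Currency deposit £20 billion: reserves +£20B, deposits +£20B.
Totals: Δreserves = −£697B, Δdeposits = −£302B.
Δrequired reserves = 5% × −£302B = −£15.1B.
Δexcess reserves = Δreserves − Δrequired = −£697B − (−£15.1B) = -£681.9 billion.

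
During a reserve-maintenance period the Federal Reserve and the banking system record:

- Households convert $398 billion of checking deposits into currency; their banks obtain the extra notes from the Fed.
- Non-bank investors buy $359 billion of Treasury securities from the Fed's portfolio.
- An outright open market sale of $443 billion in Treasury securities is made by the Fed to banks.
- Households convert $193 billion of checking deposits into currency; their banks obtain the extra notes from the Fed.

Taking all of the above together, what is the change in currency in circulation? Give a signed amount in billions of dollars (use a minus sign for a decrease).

Fed balance sheet:
  Assets:      Securities −$802B
  Liabilities: Bank reserves −$1393B, Currency in circulation +$591B
So the change in currency in circulation is +$591 billion.

+$591 billion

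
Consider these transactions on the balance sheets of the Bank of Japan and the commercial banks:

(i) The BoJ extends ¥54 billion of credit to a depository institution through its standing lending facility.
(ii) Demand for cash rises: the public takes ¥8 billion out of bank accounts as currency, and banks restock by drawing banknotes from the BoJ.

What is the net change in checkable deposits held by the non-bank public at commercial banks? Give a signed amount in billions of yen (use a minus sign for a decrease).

BoJ balance sheet:
  Assets:      Loans to banks +¥54B
  Liabilities: Bank reserves +¥46B, Currency in circulation +¥8B
Commercial banking system:
  Assets:      Reserves at CB +¥46B
  Liabilities: Checkable deposits −¥8B, Borrowings from CB +¥54B
So the change in checkable deposits held by the non-bank public at commercial banks is -¥8 billion.

-¥8 billion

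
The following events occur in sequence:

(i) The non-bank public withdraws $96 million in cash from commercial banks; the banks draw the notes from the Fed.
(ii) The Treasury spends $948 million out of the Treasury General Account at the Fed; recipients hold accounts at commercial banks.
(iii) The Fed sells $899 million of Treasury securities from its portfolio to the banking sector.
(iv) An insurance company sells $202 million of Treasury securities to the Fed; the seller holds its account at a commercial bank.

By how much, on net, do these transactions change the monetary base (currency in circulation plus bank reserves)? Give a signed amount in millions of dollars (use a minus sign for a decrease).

+$251 million

Currency withdrawal $96 million: just a shift between currency and reserves — both are base money → 0.
Government spending $948 million: a non-base liability converts back to reserves → +$948M.
OMO sale (to banks) $899 million: Fed balance sheet contracts → −$899M.
Asset purchase (from non-banks) $202 million: Fed balance sheet expands → +$202M.
Net: 0 + 948 − 899 + 202 = +$251 million.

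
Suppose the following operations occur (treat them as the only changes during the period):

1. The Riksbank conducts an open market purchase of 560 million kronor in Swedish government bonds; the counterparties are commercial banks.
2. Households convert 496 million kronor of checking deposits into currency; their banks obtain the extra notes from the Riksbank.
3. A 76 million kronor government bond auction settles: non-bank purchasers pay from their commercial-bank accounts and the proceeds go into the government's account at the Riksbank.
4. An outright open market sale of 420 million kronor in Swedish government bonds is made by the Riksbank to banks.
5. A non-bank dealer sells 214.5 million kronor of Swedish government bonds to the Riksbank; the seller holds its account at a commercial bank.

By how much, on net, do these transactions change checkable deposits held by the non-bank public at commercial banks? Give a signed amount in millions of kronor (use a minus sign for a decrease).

Riksbank balance sheet:
  Assets:      Securities +354.5M
  Liabilities: Bank reserves −217.5M, Currency in circulation +496M, Government deposits +76M
Commercial banking system:
  Assets:      Reserves at CB −217.5M, Securities −140M
  Liabilities: Checkable deposits −357.5M
So the change in checkable deposits held by the non-bank public at commercial banks is -357.5 million.

-357.5 million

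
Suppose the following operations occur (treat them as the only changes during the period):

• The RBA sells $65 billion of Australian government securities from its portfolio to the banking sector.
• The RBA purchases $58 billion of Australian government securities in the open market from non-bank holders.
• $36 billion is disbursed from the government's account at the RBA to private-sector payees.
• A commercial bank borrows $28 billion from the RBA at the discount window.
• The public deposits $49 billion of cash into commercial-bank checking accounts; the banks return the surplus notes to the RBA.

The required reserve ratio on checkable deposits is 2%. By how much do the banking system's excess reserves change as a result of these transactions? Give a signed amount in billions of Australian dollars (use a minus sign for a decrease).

+$103.14 billion

OMO sale (to banks) $65 billion: reserves −$65B, deposits 0.
Asset purchase (from non-banks) $58 billion: reserves +$58B, deposits +$58B.
Government spending $36 billion: reserves +$36B, deposits +$36B.
Discount-window loan $28 billion: reserves +$28B, deposits 0.
Currency deposit $49 billion: reserves +$49B, deposits +$49B.
Totals: Δreserves = +$106B, Δdeposits = +$143B.
Δrequired reserves = 2% × +$143B = +$2.86B.
Δexcess reserves = Δreserves − Δrequired = +$106B − (+$2.86B) = +$103.14 billion.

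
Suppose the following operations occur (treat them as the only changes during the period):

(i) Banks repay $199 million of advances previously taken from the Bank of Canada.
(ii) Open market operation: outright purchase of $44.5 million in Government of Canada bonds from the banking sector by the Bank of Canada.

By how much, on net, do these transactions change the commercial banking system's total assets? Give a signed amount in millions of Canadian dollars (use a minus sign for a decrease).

Bank of Canada balance sheet:
  Assets:      Securities +$44.5M, Loans to banks −$199M
  Liabilities: Bank reserves −$154.5M
Commercial banking system:
  Assets:      Reserves at CB −$154.5M, Securities −$44.5M
  Liabilities: Borrowings from CB −$199M
Change in total bank assets = -$199 million.

-$199 million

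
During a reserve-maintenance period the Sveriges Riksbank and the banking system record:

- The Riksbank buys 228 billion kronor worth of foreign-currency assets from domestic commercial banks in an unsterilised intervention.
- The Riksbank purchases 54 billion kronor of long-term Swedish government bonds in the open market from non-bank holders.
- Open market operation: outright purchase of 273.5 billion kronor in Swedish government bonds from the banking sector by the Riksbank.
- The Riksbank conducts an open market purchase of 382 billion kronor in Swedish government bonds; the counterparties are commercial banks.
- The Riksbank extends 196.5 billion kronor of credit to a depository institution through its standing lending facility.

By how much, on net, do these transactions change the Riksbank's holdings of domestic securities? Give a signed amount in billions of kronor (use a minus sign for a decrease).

+709.5 billion

FX purchase 228 billion kronor: the Riksbank's securities portfolio is untouched → 0.
Asset purchase (from non-banks) 54 billion kronor: securities added to the Riksbank's portfolio → +54B.
OMO purchase (from banks) 273.5 billion kronor: securities added to the Riksbank's portfolio → +273.5B.
OMO purchase (from banks) 382 billion kronor: securities added to the Riksbank's portfolio → +382B.
Discount-window loan 196.5 billion kronor: the Riksbank's securities portfolio is untouched → 0.
Net: 0 + 54 + 273.5 + 382 + 0 = +709.5 billion.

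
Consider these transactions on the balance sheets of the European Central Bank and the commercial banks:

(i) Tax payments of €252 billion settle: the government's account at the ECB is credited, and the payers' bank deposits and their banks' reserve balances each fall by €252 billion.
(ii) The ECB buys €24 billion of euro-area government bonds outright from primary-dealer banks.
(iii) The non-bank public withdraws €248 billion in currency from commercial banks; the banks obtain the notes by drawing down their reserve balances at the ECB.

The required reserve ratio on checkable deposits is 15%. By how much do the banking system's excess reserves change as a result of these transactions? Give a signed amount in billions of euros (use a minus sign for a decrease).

Government account inflow €252 billion: reserves −€252B, deposits −€252B.
OMO purchase (from banks) €24 billion: reserves +€24B, deposits 0.
Currency withdrawal €248 billion: reserves −€248B, deposits −€248B.
Totals: Δreserves = −€476B, Δdeposits = −€500B.
Δrequired reserves = 15% × −€500B = −€75B.
Δexcess reserves = Δreserves − Δrequired = −€476B − (−€75B) = -€401 billion.

-€401 billion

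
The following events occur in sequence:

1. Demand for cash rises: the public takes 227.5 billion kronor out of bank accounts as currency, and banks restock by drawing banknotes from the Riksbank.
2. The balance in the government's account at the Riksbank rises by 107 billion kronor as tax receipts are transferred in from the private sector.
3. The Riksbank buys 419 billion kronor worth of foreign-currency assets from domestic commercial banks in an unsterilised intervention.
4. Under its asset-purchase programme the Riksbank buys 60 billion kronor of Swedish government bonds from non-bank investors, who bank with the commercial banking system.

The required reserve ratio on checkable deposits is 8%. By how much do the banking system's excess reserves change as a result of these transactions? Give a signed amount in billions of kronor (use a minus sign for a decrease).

Currency withdrawal 227.5 billion kronor: reserves −227.5B, deposits −227.5B.
Government account inflow 107 billion kronor: reserves −107B, deposits −107B.
FX purchase 419 billion kronor: reserves +419B, deposits 0.
Asset purchase (from non-banks) 60 billion kronor: reserves +60B, deposits +60B.
Totals: Δreserves = +144.5B, Δdeposits = −274.5B.
Δrequired reserves = 8% × −274.5B = −21.96B.
Δexcess reserves = Δreserves − Δrequired = +144.5B − (−21.96B) = +166.46 billion.

+166.46 billion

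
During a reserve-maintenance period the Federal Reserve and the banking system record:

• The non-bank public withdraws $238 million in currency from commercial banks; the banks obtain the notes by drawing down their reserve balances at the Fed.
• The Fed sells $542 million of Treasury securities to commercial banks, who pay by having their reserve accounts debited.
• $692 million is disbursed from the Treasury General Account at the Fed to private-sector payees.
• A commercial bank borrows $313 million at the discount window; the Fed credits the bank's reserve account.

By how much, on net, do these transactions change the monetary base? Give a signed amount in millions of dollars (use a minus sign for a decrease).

+$463 million

Fed balance sheet:
  Assets:      Securities −$542M, Loans to banks +$313M
  Liabilities: Bank reserves +$225M, Currency in circulation +$238M, Government deposits −$692M
Commercial banking system:
  Assets:      Reserves at CB +$225M, Securities +$542M
  Liabilities: Checkable deposits +$454M, Borrowings from CB +$313M
Monetary base = currency + reserves: +$238M + (+$225M) = +$463 million.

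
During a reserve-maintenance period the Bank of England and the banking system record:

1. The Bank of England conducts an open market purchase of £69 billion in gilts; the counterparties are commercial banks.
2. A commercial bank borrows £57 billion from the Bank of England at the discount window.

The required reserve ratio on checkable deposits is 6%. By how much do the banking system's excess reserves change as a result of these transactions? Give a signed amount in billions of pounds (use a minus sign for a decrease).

+£126 billion

OMO purchase (from banks) £69 billion: reserves +£69B, deposits 0.
Discount-window loan £57 billion: reserves +£57B, deposits 0.
Totals: Δreserves = +£126B, Δdeposits = 0.
Δrequired reserves = 6% × 0 = 0.
Δexcess reserves = Δreserves − Δrequired = +£126B − (0) = +£126 billion.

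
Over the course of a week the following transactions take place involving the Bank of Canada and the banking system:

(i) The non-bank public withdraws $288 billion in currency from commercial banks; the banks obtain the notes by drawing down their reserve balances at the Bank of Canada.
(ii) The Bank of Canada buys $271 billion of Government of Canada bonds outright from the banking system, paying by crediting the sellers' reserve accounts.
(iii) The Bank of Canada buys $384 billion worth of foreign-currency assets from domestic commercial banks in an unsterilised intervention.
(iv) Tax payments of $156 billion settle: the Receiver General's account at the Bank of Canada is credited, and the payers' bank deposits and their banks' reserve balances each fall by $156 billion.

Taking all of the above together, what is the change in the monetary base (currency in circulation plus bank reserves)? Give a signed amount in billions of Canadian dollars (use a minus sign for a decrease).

Bank of Canada balance sheet:
  Assets:      Securities +$271B, Foreign assets +$384B
  Liabilities: Bank reserves +$211B, Currency in circulation +$288B, Government deposits +$156B
Monetary base = currency + reserves: +$288B + (+$211B) = +$499 billion.

+$499 billion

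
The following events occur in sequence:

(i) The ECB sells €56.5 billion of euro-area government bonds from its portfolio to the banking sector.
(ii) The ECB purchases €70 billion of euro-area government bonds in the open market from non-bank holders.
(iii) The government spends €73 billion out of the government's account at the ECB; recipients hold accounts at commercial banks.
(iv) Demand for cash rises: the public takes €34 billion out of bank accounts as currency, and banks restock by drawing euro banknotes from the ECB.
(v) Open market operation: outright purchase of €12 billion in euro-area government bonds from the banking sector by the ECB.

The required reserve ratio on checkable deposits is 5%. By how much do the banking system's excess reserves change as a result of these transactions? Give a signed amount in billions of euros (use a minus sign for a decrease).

OMO sale (to banks) €56.5 billion: reserves −€56.5B, deposits 0.
Asset purchase (from non-banks) €70 billion: reserves +€70B, deposits +€70B.
Government spending €73 billion: reserves +€73B, deposits +€73B.
Currency withdrawal €34 billion: reserves −€34B, deposits −€34B.
OMO purchase (from banks) €12 billion: reserves +€12B, deposits 0.
Totals: Δreserves = +€64.5B, Δdeposits = +€109B.
Δrequired reserves = 5% × +€109B = +€5.45B.
Δexcess reserves = Δreserves − Δrequired = +€64.5B − (+€5.45B) = +€59.05 billion.

+€59.05 billion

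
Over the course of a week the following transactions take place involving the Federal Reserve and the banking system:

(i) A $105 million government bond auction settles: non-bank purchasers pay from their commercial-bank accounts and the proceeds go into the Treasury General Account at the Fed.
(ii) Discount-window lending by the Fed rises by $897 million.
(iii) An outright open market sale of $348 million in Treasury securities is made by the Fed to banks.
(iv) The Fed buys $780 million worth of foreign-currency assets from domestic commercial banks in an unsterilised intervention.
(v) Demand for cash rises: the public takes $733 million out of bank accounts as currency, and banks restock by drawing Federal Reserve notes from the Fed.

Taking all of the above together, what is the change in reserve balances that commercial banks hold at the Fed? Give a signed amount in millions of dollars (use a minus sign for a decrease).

Government account inflow $105 million: funds move from bank reserves into the government account → −$105M.
Discount-window loan $897 million: the loan is credited to the bank's reserve account → +$897M.
OMO sale (to banks) $348 million: the buying banks pay out of their reserve balances → −$348M.
FX purchase $780 million: the Fed pays by crediting reserve accounts → +$780M.
Currency withdrawal $733 million: banks swap reserves for currency → −$733M.
Net: −105 + 897 − 348 + 780 − 733 = +$491 million.

+$491 million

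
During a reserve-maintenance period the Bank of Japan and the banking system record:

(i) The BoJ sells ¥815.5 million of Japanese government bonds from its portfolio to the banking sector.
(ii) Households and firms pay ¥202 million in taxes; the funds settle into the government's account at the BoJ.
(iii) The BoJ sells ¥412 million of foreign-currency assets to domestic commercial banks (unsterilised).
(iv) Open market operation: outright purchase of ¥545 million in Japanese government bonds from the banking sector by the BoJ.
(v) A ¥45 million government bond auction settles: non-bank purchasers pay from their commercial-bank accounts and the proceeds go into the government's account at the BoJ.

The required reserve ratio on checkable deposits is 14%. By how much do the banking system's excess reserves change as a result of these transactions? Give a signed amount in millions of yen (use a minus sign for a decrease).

OMO sale (to banks) ¥815.5 million: reserves −¥815.5M, deposits 0.
Government account inflow ¥202 million: reserves −¥202M, deposits −¥202M.
FX sale ¥412 million: reserves −¥412M, deposits 0.
OMO purchase (from banks) ¥545 million: reserves +¥545M, deposits 0.
Government account inflow ¥45 million: reserves −¥45M, deposits −¥45M.
Totals: Δreserves = −¥929.5M, Δdeposits = −¥247M.
Δrequired reserves = 14% × −¥247M = −¥34.58M.
Δexcess reserves = Δreserves − Δrequired = −¥929.5M − (−¥34.58M) = -¥894.92 million.

-¥894.92 million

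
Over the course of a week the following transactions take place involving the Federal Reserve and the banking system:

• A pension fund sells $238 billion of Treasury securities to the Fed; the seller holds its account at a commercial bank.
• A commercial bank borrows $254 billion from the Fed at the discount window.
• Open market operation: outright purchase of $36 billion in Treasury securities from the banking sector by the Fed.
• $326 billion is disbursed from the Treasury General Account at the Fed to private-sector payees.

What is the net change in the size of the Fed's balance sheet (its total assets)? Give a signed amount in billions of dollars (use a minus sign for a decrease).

+$528 billion

Asset purchase (from non-banks) $238 billion: a Fed asset is acquired → +$238B.
Discount-window loan $254 billion: a Fed asset is acquired → +$254B.
OMO purchase (from banks) $36 billion: a Fed asset is acquired → +$36B.
Government spending $326 billion: only the composition of liabilities changes → 0.
Net: 238 + 254 + 36 + 0 = +$528 billion.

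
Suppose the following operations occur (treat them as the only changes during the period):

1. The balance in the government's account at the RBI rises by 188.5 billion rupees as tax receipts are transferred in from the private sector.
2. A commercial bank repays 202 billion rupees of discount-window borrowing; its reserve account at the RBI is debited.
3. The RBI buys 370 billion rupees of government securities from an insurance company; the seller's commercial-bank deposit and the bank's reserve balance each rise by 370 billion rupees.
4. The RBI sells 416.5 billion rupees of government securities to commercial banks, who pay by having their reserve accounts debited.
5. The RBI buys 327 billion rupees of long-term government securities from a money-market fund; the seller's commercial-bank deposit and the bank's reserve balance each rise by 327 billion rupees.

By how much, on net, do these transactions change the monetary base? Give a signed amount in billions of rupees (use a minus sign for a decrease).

Government account inflow 188.5 billion rupees: reserves shift to a non-base liability → −188.5B.
Discount-window repayment 202 billion rupees: RBI balance sheet contracts → −202B.
Asset purchase (from non-banks) 370 billion rupees: RBI balance sheet expands → +370B.
OMO sale (to banks) 416.5 billion rupees: RBI balance sheet contracts → −416.5B.
Asset purchase (from non-banks) 327 billion rupees: RBI balance sheet expands → +327B.
Net: −188.5 − 202 + 370 − 416.5 + 327 = -110 billion.

-110 billion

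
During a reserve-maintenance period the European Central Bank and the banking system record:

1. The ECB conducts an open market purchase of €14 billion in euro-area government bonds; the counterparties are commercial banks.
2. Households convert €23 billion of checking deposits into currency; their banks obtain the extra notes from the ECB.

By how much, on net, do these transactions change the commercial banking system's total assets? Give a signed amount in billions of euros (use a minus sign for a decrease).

-€23 billion

OMO purchase (from banks) €14 billion: just an asset swap on bank balance sheets → 0.
Currency withdrawal €23 billion: bank balance sheets shrink → −€23B.
Net: 0 − 23 = -€23 billion.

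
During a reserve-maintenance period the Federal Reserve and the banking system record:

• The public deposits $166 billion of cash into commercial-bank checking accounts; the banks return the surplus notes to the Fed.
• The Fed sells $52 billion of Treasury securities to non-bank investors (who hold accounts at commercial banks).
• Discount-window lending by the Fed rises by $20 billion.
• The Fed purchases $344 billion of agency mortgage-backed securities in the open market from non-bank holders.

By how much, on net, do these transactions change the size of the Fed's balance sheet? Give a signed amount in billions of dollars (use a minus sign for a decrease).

Currency deposit $166 billion: only the composition of liabilities changes → 0.
Asset sale (to non-banks) $52 billion: a Fed asset is shed → −$52B.
Discount-window loan $20 billion: a Fed asset is acquired → +$20B.
Asset purchase (from non-banks) $344 billion: a Fed asset is acquired → +$344B.
Net: 0 − 52 + 20 + 344 = +$312 billion.

+$312 billion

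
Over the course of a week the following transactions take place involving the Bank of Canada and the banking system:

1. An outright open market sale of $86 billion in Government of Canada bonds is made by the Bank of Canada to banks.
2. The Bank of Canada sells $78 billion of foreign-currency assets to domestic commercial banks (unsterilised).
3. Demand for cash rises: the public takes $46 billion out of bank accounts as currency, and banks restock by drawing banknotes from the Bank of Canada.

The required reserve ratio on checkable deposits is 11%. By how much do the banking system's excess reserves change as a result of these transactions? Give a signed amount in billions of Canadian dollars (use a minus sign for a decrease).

OMO sale (to banks) $86 billion: reserves −$86B, deposits 0.
FX sale $78 billion: reserves −$78B, deposits 0.
Currency withdrawal $46 billion: reserves −$46B, deposits −$46B.
Totals: Δreserves = −$210B, Δdeposits = −$46B.
Δrequired reserves = 11% × −$46B = −$5.06B.
Δexcess reserves = Δreserves − Δrequired = −$210B − (−$5.06B) = -$204.94 billion.

-$204.94 billion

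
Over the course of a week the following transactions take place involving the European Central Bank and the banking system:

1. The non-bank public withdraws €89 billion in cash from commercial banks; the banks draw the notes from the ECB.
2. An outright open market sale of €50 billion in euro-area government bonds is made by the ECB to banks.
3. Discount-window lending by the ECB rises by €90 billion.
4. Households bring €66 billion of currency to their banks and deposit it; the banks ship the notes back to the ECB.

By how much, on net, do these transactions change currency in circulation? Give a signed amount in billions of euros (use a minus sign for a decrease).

+€23 billion

Currency withdrawal €89 billion: notes leave the central bank → +€89B.
OMO sale (to banks) €50 billion: no currency enters or leaves circulation → 0.
Discount-window loan €90 billion: no currency enters or leaves circulation → 0.
Currency deposit €66 billion: notes return to the central bank → −€66B.
Net: 89 + 0 + 0 − 66 = +€23 billion.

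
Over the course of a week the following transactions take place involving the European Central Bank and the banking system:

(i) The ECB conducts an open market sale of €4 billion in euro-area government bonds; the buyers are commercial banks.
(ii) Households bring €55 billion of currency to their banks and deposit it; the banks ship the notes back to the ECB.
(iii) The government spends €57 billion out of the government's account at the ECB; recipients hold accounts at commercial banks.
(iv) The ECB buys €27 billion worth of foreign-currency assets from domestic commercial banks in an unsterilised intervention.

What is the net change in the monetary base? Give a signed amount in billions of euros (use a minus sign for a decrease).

+€80 billion

ECB balance sheet:
  Assets:      Securities −€4B, Foreign assets +€27B
  Liabilities: Bank reserves +€135B, Currency in circulation −€55B, Government deposits −€57B
Monetary base = currency + reserves: −€55B + (+€135B) = +€80 billion.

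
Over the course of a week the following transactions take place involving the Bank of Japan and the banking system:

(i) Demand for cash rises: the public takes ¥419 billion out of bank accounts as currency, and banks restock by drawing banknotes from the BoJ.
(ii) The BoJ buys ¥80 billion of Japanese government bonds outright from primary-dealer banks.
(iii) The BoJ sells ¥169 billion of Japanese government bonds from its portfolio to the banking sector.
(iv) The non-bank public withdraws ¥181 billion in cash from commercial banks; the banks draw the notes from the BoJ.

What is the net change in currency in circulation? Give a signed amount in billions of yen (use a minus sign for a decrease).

Currency withdrawal ¥419 billion: notes leave the central bank → +¥419B.
OMO purchase (from banks) ¥80 billion: no currency enters or leaves circulation → 0.
OMO sale (to banks) ¥169 billion: no currency enters or leaves circulation → 0.
Currency withdrawal ¥181 billion: notes leave the central bank → +¥181B.
Net: 419 + 0 + 0 + 181 = +¥600 billion.

+¥600 billion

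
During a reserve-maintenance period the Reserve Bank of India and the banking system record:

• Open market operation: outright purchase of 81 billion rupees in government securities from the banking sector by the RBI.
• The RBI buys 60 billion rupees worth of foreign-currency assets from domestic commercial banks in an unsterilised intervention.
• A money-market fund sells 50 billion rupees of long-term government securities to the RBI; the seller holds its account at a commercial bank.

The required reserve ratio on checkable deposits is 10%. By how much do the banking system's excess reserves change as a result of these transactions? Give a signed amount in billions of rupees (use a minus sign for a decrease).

+186 billion

OMO purchase (from banks) 81 billion rupees: reserves +81B, deposits 0.
FX purchase 60 billion rupees: reserves +60B, deposits 0.
Asset purchase (from non-banks) 50 billion rupees: reserves +50B, deposits +50B.
Totals: Δreserves = +191B, Δdeposits = +50B.
Δrequired reserves = 10% × +50B = +5B.
Δexcess reserves = Δreserves − Δrequired = +191B − (+5B) = +186 billion.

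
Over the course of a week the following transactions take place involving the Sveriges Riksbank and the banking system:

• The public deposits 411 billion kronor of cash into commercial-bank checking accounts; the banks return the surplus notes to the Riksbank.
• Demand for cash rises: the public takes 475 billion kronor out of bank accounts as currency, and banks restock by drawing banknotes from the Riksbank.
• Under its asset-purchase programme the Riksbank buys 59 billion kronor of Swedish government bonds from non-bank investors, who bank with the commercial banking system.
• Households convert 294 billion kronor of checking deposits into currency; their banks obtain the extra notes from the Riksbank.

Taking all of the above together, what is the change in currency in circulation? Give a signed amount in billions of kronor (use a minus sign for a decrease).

+358 billion

Currency deposit 411 billion kronor: notes return to the central bank → −411B.
Currency withdrawal 475 billion kronor: notes leave the central bank → +475B.
Asset purchase (from non-banks) 59 billion kronor: no currency enters or leaves circulation → 0.
Currency withdrawal 294 billion kronor: notes leave the central bank → +294B.
Net: −411 + 475 + 0 + 294 = +358 billion.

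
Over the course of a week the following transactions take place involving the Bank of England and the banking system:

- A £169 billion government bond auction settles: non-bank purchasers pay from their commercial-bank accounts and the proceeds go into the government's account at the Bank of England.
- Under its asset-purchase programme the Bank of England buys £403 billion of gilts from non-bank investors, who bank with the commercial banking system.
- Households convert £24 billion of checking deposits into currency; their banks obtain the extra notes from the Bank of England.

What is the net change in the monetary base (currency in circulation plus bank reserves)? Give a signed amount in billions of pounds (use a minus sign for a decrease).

+£234 billion

Government account inflow £169 billion: reserves shift to a non-base liability → −£169B.
Asset purchase (from non-banks) £403 billion: Bank of England balance sheet expands → +£403B.
Currency withdrawal £24 billion: just a shift between currency and reserves — both are base money → 0.
Net: −169 + 403 + 0 = +£234 billion.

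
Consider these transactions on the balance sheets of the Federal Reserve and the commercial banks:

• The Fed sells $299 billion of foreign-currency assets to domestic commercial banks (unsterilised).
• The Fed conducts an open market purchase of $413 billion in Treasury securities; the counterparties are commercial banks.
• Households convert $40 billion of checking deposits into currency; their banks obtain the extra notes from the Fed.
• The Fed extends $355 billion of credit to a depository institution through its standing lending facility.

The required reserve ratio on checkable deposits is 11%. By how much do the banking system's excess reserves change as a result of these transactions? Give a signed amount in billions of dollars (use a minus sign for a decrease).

FX sale $299 billion: reserves −$299B, deposits 0.
OMO purchase (from banks) $413 billion: reserves +$413B, deposits 0.
Currency withdrawal $40 billion: reserves −$40B, deposits −$40B.
Discount-window loan $355 billion: reserves +$355B, deposits 0.
Totals: Δreserves = +$429B, Δdeposits = −$40B.
Δrequired reserves = 11% × −$40B = −$4.4B.
Δexcess reserves = Δreserves − Δrequired = +$429B − (−$4.4B) = +$433.4 billion.

+$433.4 billion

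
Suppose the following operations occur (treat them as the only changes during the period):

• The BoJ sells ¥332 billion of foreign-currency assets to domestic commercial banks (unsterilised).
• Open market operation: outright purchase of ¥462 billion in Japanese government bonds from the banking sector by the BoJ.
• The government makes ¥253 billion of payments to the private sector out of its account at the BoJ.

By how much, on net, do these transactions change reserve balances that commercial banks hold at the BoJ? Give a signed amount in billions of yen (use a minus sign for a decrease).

BoJ balance sheet:
  Assets:      Securities +¥462B, Foreign assets −¥332B
  Liabilities: Bank reserves +¥383B, Government deposits −¥253B
So the change in reserve balances that commercial banks hold at the BoJ is +¥383 billion.

+¥383 billion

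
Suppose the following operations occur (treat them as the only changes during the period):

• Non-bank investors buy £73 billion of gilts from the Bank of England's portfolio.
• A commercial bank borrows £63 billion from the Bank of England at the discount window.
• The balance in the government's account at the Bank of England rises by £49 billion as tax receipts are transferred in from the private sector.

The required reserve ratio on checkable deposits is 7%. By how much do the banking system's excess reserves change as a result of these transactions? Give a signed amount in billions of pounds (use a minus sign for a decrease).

-£50.46 billion

Asset sale (to non-banks) £73 billion: reserves −£73B, deposits −£73B.
Discount-window loan £63 billion: reserves +£63B, deposits 0.
Government account inflow £49 billion: reserves −£49B, deposits −£49B.
Totals: Δreserves = −£59B, Δdeposits = −£122B.
Δrequired reserves = 7% × −£122B = −£8.54B.
Δexcess reserves = Δreserves − Δrequired = −£59B − (−£8.54B) = -£50.46 billion.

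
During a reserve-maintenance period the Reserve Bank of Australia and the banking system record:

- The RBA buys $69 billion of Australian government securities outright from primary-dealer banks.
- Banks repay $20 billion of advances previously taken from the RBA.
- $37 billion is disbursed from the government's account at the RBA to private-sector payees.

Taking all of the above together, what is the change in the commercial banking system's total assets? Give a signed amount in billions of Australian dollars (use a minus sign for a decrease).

OMO purchase (from banks) $69 billion: just an asset swap on bank balance sheets → 0.
Discount-window repayment $20 billion: bank balance sheets shrink → −$20B.
Government spending $37 billion: bank balance sheets expand → +$37B.
Net: 0 − 20 + 37 = +$17 billion.

+$17 billion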